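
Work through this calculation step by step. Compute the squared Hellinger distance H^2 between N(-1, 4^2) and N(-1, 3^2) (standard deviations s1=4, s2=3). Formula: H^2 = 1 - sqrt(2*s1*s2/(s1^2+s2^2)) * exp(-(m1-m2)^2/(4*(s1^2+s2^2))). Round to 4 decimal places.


Squared Hellinger distance for Gaussians:
H^2 = 1 - sqrt(2*s1*s2/(s1^2+s2^2)) * exp(-(m1-m2)^2/(4*(s1^2+s2^2))).
s1^2 = 16, s2^2 = 9, s1^2+s2^2 = 25.
sqrt(2*4*3/(25)) = 0.979796.
(m1-m2)^2 = (0)^2 = 0.
exp(-0/(4*25)) = exp(0.0) = 1.0.
H^2 = 1 - 0.979796*1.0 = 0.0202

0.0202


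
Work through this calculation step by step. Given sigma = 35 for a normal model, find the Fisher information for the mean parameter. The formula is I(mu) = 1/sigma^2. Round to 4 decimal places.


The Fisher information for the mean of a normal distribution is I(mu) = 1/sigma^2.
sigma = 35, so sigma^2 = 1225.
I(mu) = 1/1225 = 0.0008

0.0008


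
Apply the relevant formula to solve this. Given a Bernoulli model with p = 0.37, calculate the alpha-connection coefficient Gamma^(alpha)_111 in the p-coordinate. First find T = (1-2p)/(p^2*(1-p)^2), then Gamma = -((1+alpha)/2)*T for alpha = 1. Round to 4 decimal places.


Skewness (Amari-Chentsov) tensor: T = (1-2p)/(p^2*(1-p)^2).
p = 0.37, 1-2p = 0.26, p^2 = 0.1369, (1-p)^2 = 0.3969.
T = 0.26/(0.1369 * 0.3969) = 4.785076.
In the p-coordinate, Gamma^(alpha) = Gamma^(0) - (alpha/2)*T with Gamma^(0) = (1/2)*g'(p) = -T/2,
so Gamma^(alpha) = -((1+alpha)/2)*T.
alpha = 1, -(1+alpha)/2 = -1.0.
Gamma = -1.0 * 4.785076 = -4.7851

-4.7851


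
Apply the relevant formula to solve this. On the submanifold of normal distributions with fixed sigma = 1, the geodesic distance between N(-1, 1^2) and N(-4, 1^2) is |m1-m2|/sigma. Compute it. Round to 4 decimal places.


On the fixed-variance normal subfamily, geodesic distance = |m1-m2|/sigma.
|-1 - -4| = 3.
sigma = 1.
d = 3/1 = 3.0000

3.0000


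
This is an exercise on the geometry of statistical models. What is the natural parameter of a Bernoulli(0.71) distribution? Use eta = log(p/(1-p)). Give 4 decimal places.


Natural parameter for Bernoulli: eta = log(p/(1-p)).
p = 0.71, 1-p = 0.29.
p/(1-p) = 2.448276.
eta = log(2.448276) = 0.8954

0.8954


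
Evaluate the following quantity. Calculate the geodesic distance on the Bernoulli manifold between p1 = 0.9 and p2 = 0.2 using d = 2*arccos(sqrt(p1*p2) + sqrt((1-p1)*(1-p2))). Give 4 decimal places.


Geodesic distance on Bernoulli manifold:
d(p1,p2) = 2*arccos(sqrt(p1*p2) + sqrt((1-p1)*(1-p2))).
sqrt(p1*p2) = sqrt(0.9*0.2) = 0.424264.
sqrt((1-p1)*(1-p2)) = sqrt(0.1*0.8) = 0.282843.
arg = 0.424264 + 0.282843 = 0.707107.
d = 2*arccos(0.707107) = 1.5708

1.5708


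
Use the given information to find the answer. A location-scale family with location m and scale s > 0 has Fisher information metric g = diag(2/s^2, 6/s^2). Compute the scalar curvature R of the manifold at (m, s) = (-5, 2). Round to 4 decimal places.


The metric has the form g = (A dm^2 + B ds^2)/s^2 with A = 2, B = 6.
Substitute u = sqrt(A/B)*m: g = B*(du^2 + ds^2)/s^2, i.e. B times the
Poincare upper half-plane metric, which has constant Gaussian curvature -1.
Scaling a 2D metric by a constant c divides the Gaussian curvature by c,
so K = -1/B = -1/(6) = -0.1667 everywhere (the point (m, s) = (-5, 2) is irrelevant:
the curvature is constant).
Scalar curvature in dimension 2: R = 2K = -2/(6) = -0.3333.

-0.3333


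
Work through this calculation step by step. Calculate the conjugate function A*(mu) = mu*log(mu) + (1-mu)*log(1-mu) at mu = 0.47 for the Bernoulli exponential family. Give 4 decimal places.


Legendre transform for Bernoulli:
A*(mu) = mu*log(mu) + (1-mu)*log(1-mu).
mu = 0.47, 1-mu = 0.53.
mu*log(mu) = 0.47*log(0.47) = -0.354861.
(1-mu)*log(1-mu) = 0.53*log(0.53) = -0.336485.
A* = -0.354861 + -0.336485 = -0.6913

-0.6913


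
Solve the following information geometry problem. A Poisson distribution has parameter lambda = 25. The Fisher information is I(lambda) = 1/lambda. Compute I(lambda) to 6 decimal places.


Fisher information for Poisson: I(lambda) = 1/lambda.
lambda = 25.
I(lambda) = 1/25 = 0.040000

0.040000


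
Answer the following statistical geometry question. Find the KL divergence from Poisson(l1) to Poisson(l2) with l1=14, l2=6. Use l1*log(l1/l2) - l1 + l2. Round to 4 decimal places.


KL divergence for Poisson:
KL = l1*log(l1/l2) - l1 + l2.
l1 = 14, l2 = 6.
log(14/6) = 0.847298.
l1*log(l1/l2) = 14 * 0.847298 = 11.86217.
KL = 11.86217 - 14 + 6 = 3.8622

3.8622


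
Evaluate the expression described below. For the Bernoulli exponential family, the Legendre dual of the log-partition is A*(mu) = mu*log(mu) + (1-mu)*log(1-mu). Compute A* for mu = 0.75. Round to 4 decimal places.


Legendre transform for Bernoulli:
A*(mu) = mu*log(mu) + (1-mu)*log(1-mu).
mu = 0.75, 1-mu = 0.25.
mu*log(mu) = 0.75*log(0.75) = -0.215762.
(1-mu)*log(1-mu) = 0.25*log(0.25) = -0.346574.
A* = -0.215762 + -0.346574 = -0.5623

-0.5623


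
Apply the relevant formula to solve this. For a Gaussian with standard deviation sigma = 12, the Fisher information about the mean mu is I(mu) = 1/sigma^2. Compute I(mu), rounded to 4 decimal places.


The Fisher information for the mean of a normal distribution is I(mu) = 1/sigma^2.
sigma = 12, so sigma^2 = 144.
I(mu) = 1/144 = 0.0069

0.0069


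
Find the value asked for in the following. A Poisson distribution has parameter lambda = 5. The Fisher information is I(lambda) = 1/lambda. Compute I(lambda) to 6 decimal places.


Fisher information for Poisson: I(lambda) = 1/lambda.
lambda = 5.
I(lambda) = 1/5 = 0.200000

0.200000


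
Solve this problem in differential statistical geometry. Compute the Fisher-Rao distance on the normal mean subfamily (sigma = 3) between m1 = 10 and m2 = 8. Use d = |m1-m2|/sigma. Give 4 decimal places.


On the fixed-variance normal subfamily, geodesic distance = |m1-m2|/sigma.
|10 - 8| = 2.
sigma = 3.
d = 2/3 = 0.6667

0.6667


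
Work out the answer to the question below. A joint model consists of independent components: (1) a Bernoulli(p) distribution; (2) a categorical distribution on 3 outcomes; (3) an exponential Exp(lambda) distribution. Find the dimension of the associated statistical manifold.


The dimension of a statistical manifold equals the number of free
(independent) real parameters of the model. For a product of independent
blocks the parameter counts add.
- Bernoulli (p): 1.
- categorical on 3 outcomes (probabilities sum to 1): 3-1 = 2.
- exponential (lambda): 1.
Total = 1 + 2 + 1 = 4.
Dimension = 4

4


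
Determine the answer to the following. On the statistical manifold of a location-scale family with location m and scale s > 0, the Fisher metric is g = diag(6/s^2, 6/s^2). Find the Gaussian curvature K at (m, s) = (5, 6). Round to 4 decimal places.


The metric has the form g = (A dm^2 + B ds^2)/s^2 with A = 6, B = 6.
Substitute u = sqrt(A/B)*m: g = B*(du^2 + ds^2)/s^2, i.e. B times the
Poincare upper half-plane metric, which has constant Gaussian curvature -1.
Scaling a 2D metric by a constant c divides the Gaussian curvature by c,
so K = -1/B = -1/(6) = -0.1667 everywhere (the point (m, s) = (5, 6) is irrelevant:
the curvature is constant).
The requested Gaussian curvature is K = -0.1667.

-0.1667


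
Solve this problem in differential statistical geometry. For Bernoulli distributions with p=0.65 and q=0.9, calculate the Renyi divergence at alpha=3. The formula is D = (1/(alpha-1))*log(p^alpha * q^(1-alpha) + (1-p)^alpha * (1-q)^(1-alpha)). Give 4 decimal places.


Renyi divergence of order alpha between Bernoulli distributions:
D = (1/(alpha-1))*log(p^alpha * q^(1-alpha) + (1-p)^alpha * (1-q)^(1-alpha)).
alpha = 3, p = 0.65, q = 0.9.
p^alpha * q^(1-alpha) = 0.65^3 * 0.9^-2 = 0.339043.
(1-p)^alpha * (1-q)^(1-alpha) = 0.35^3 * 0.1^-2 = 4.2875.
sum = 0.339043 + 4.2875 = 4.626543.
D = (1/2)*log(4.626543) = 0.7659

0.7659


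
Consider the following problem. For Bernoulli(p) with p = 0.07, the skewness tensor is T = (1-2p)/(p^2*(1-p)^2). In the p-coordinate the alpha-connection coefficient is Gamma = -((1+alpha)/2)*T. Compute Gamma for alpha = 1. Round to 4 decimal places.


Skewness (Amari-Chentsov) tensor: T = (1-2p)/(p^2*(1-p)^2).
p = 0.07, 1-2p = 0.86, p^2 = 0.0049, (1-p)^2 = 0.8649.
T = 0.86/(0.0049 * 0.8649) = 202.92543.
In the p-coordinate, Gamma^(alpha) = Gamma^(0) - (alpha/2)*T with Gamma^(0) = (1/2)*g'(p) = -T/2,
so Gamma^(alpha) = -((1+alpha)/2)*T.
alpha = 1, -(1+alpha)/2 = -1.0.
Gamma = -1.0 * 202.92543 = -202.9254

-202.9254


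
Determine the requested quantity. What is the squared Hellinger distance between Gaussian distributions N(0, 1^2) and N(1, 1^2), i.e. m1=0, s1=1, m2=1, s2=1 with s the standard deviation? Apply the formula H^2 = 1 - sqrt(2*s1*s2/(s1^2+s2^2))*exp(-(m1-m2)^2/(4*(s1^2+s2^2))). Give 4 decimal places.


Squared Hellinger distance for Gaussians:
H^2 = 1 - sqrt(2*s1*s2/(s1^2+s2^2)) * exp(-(m1-m2)^2/(4*(s1^2+s2^2))).
s1^2 = 1, s2^2 = 1, s1^2+s2^2 = 2.
sqrt(2*1*1/(2)) = 1.0.
(m1-m2)^2 = (-1)^2 = 1.
exp(-1/(4*2)) = exp(-0.125) = 0.882497.
H^2 = 1 - 1.0*0.882497 = 0.1175

0.1175


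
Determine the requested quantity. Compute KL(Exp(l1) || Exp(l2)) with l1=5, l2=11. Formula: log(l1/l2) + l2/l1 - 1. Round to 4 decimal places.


KL divergence for exponential family:
KL = log(l1/l2) + l2/l1 - 1.
log(5/11) = -0.788457.
11/5 = 2.2.
KL = -0.788457 + 2.2 - 1 = 0.4115

0.4115


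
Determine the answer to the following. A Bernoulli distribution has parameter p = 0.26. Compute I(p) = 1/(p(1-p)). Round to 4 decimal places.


For Bernoulli(p), Fisher information is I(p) = 1/(p*(1-p)).
p = 0.26, 1-p = 0.74.
p*(1-p) = 0.1924.
I(p) = 1/0.1924 = 5.1975

5.1975


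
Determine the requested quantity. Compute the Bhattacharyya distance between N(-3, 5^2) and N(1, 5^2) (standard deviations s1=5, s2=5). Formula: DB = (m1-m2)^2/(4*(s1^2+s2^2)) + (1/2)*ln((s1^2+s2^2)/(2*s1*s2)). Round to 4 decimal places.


Bhattacharyya distance between two Gaussians:
DB = (m1-m2)^2/(4*(s1^2+s2^2)) + (1/2)*ln((s1^2+s2^2)/(2*s1*s2)).
(m1-m2)^2 = (-4)^2 = 16.
s1^2+s2^2 = 25 + 25 = 50.
term1 = 16/200 = 0.08.
term2 = 0.5*ln(50/50.0) = 0.0.
DB = 0.08 + 0.0 = 0.0800

0.0800


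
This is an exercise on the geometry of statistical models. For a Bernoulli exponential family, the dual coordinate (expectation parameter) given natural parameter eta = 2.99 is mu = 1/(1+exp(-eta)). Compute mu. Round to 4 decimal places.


Dual coordinate (expectation parameter) for Bernoulli:
mu = 1/(1+exp(-eta)).
eta = 2.99.
exp(-eta) = exp(-2.99) = 0.050287.
mu = 1/(1+0.050287) = 0.9521

0.9521


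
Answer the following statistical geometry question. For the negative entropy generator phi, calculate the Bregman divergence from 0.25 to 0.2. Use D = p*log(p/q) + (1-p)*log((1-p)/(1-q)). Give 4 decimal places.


Bregman divergence with negative entropy generator:
D = p*log(p/q) + (1-p)*log((1-p)/(1-q)).
p = 0.25, q = 0.2.
p*log(p/q) = 0.25*log(0.25/0.2) = 0.055786.
(1-p)*log((1-p)/(1-q)) = 0.75*log(0.75/0.8) = -0.048404.
D = 0.055786 + -0.048404 = 0.0074

0.0074


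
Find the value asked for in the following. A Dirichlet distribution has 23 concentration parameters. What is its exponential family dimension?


Exponential family dimension calculation:
Dirichlet with 23 components has 23 natural parameters.

23


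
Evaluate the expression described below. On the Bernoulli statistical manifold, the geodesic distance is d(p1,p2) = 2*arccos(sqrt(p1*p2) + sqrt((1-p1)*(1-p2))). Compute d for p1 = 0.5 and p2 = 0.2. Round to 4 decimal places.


Geodesic distance on Bernoulli manifold:
d(p1,p2) = 2*arccos(sqrt(p1*p2) + sqrt((1-p1)*(1-p2))).
sqrt(p1*p2) = sqrt(0.5*0.2) = 0.316228.
sqrt((1-p1)*(1-p2)) = sqrt(0.5*0.8) = 0.632456.
arg = 0.316228 + 0.632456 = 0.948683.
d = 2*arccos(0.948683) = 0.6435

0.6435


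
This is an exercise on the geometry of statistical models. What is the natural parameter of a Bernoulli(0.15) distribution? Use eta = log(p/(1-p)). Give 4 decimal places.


Natural parameter for Bernoulli: eta = log(p/(1-p)).
p = 0.15, 1-p = 0.85.
p/(1-p) = 0.176471.
eta = log(0.176471) = -1.7346

-1.7346


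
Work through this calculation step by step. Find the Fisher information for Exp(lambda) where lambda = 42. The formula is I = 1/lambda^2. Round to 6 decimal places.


Fisher information for exponential: I(lambda) = 1/lambda^2.
lambda = 42, lambda^2 = 1764.
I = 1/1764 = 0.000567

0.000567


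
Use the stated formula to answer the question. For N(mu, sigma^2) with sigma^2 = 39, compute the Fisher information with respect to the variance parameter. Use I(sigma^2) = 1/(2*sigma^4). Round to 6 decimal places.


Fisher information for variance: I(sigma^2) = 1/(2*sigma^4).
sigma^2 = 39, so sigma^4 = 1521.
I = 1/(2*1521) = 1/3042 = 0.000329

0.000329


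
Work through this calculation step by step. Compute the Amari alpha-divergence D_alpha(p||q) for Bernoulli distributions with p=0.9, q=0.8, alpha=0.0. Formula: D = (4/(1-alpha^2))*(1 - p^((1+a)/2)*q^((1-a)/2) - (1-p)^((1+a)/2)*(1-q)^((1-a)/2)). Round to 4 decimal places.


Amari alpha-divergence:
D = (4/(1-alpha^2))*(1 - p^((1+a)/2)*q^((1-a)/2) - (1-p)^((1+a)/2)*(1-q)^((1-a)/2)).
alpha = 0.0, p = 0.9, q = 0.8.
e1 = (1+alpha)/2 = 0.5, e2 = (1-alpha)/2 = 0.5.
t1 = p^e1 * q^e2 = 0.9^0.5 * 0.8^0.5 = 0.848528.
t2 = (1-p)^e1 * (1-q)^e2 = 0.1^0.5 * 0.2^0.5 = 0.141421.
4/(1-alpha^2) = 4.0.
D = 4.0*(1 - 0.848528 - 0.141421) = 0.0402

0.0402


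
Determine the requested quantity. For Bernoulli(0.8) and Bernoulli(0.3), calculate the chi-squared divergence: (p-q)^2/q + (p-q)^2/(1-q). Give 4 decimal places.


Chi-squared divergence between Bernoulli distributions:
chi^2 = (p-q)^2/q + (p-q)^2/(1-q).
p = 0.8, q = 0.3, p-q = 0.5.
(p-q)^2 = 0.25.
term1 = 0.25/0.3 = 0.833333.
term2 = 0.25/0.7 = 0.357143.
chi^2 = 0.833333 + 0.357143 = 1.1905

1.1905


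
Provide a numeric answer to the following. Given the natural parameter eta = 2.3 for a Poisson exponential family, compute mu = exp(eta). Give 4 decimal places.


Expectation parameter for Poisson exponential family:
mu = exp(eta).
eta = 2.3.
mu = exp(2.3) = 9.9742

9.9742


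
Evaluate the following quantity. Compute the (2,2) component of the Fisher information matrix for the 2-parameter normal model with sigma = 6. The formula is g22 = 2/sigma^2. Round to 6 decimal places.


For the 2-parameter normal family, the Fisher metric has:
  g11 = 1/sigma^2, g22 = 2/sigma^2.
sigma = 6, sigma^2 = 36.
g22 = 0.055556

0.055556


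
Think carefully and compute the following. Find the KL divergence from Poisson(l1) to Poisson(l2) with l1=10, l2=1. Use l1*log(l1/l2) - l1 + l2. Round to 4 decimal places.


KL divergence for Poisson:
KL = l1*log(l1/l2) - l1 + l2.
l1 = 10, l2 = 1.
log(10/1) = 2.302585.
l1*log(l1/l2) = 10 * 2.302585 = 23.025851.
KL = 23.025851 - 10 + 1 = 14.0259

14.0259


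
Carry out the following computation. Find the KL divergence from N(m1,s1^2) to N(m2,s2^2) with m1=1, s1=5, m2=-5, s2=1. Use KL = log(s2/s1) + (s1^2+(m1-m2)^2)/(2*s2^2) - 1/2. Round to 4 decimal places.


KL divergence between normal distributions:
KL = log(s2/s1) + (s1^2 + (m1-m2)^2)/(2*s2^2) - 1/2.
log(1/5) = -1.609438.
(5^2 + (1--5)^2)/(2*1^2) = (25 + 36)/2 = 30.5.
KL = -1.609438 + 30.5 - 0.5 = 28.3906

28.3906


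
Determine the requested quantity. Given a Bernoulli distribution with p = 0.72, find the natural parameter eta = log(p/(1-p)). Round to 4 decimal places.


Natural parameter for Bernoulli: eta = log(p/(1-p)).
p = 0.72, 1-p = 0.28.
p/(1-p) = 2.571429.
eta = log(2.571429) = 0.9445

0.9445


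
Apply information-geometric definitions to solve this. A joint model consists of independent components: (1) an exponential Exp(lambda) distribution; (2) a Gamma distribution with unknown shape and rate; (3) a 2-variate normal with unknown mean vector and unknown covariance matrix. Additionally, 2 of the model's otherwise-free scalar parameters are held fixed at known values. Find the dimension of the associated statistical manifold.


The dimension of a statistical manifold equals the number of free
(independent) real parameters of the model. For a product of independent
blocks the parameter counts add.
- exponential (lambda): 1.
- Gamma (shape, rate): 2.
- 2-variate normal: 2 (mean) + 2*3/2 = 3 (symmetric covariance) = 5.
Total = 1 + 2 + 5 = 8.
2 parameter(s) fixed at known values: 8 - 2 = 6.
Dimension = 6

6


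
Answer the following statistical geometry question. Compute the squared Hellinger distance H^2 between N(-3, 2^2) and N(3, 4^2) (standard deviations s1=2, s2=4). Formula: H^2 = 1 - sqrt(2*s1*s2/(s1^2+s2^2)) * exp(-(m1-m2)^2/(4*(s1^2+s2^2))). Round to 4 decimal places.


Squared Hellinger distance for Gaussians:
H^2 = 1 - sqrt(2*s1*s2/(s1^2+s2^2)) * exp(-(m1-m2)^2/(4*(s1^2+s2^2))).
s1^2 = 4, s2^2 = 16, s1^2+s2^2 = 20.
sqrt(2*2*4/(20)) = 0.894427.
(m1-m2)^2 = (-6)^2 = 36.
exp(-36/(4*20)) = exp(-0.45) = 0.637628.
H^2 = 1 - 0.894427*0.637628 = 0.4297

0.4297


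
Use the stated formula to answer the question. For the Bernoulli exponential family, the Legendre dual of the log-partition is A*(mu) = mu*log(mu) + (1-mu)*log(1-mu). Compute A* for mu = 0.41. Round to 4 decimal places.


Legendre transform for Bernoulli:
A*(mu) = mu*log(mu) + (1-mu)*log(1-mu).
mu = 0.41, 1-mu = 0.59.
mu*log(mu) = 0.41*log(0.41) = -0.365555.
(1-mu)*log(1-mu) = 0.59*log(0.59) = -0.311303.
A* = -0.365555 + -0.311303 = -0.6769

-0.6769


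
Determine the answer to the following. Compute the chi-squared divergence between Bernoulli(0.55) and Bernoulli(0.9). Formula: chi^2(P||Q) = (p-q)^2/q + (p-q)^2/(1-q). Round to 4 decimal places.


Chi-squared divergence between Bernoulli distributions:
chi^2 = (p-q)^2/q + (p-q)^2/(1-q).
p = 0.55, q = 0.9, p-q = -0.35.
(p-q)^2 = 0.1225.
term1 = 0.1225/0.9 = 0.136111.
term2 = 0.1225/0.1 = 1.225.
chi^2 = 0.136111 + 1.225 = 1.3611

1.3611


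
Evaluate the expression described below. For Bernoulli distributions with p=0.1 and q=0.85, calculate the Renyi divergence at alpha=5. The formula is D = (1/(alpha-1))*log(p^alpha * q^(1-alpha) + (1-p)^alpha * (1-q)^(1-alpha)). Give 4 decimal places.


Renyi divergence of order alpha between Bernoulli distributions:
D = (1/(alpha-1))*log(p^alpha * q^(1-alpha) + (1-p)^alpha * (1-q)^(1-alpha)).
alpha = 5, p = 0.1, q = 0.85.
p^alpha * q^(1-alpha) = 0.1^5 * 0.85^-4 = 1.9e-05.
(1-p)^alpha * (1-q)^(1-alpha) = 0.9^5 * 0.15^-4 = 1166.4.
sum = 1.9e-05 + 1166.4 = 1166.400019.
D = (1/4)*log(1166.400019) = 1.7654

1.7654


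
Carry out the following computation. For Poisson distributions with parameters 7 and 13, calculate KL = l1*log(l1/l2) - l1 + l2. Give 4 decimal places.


KL divergence for Poisson:
KL = l1*log(l1/l2) - l1 + l2.
l1 = 7, l2 = 13.
log(7/13) = -0.619039.
l1*log(l1/l2) = 7 * -0.619039 = -4.333274.
KL = -4.333274 - 7 + 13 = 1.6667

1.6667


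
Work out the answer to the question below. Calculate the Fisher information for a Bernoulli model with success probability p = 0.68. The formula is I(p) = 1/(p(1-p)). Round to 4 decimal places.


For Bernoulli(p), Fisher information is I(p) = 1/(p*(1-p)).
p = 0.68, 1-p = 0.32.
p*(1-p) = 0.2176.
I(p) = 1/0.2176 = 4.5956

4.5956


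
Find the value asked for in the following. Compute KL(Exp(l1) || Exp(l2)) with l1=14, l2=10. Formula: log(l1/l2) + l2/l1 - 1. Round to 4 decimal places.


KL divergence for exponential family:
KL = log(l1/l2) + l2/l1 - 1.
log(14/10) = 0.336472.
10/14 = 0.714286.
KL = 0.336472 + 0.714286 - 1 = 0.0508

0.0508


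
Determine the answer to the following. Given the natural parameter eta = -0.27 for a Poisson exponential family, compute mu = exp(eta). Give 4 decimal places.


Expectation parameter for Poisson exponential family:
mu = exp(eta).
eta = -0.27.
mu = exp(-0.27) = 0.7634

0.7634


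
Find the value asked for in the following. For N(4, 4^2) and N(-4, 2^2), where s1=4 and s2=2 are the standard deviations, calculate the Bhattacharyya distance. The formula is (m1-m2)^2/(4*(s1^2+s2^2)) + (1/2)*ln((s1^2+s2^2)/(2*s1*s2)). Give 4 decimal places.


Bhattacharyya distance between two Gaussians:
DB = (m1-m2)^2/(4*(s1^2+s2^2)) + (1/2)*ln((s1^2+s2^2)/(2*s1*s2)).
(m1-m2)^2 = (8)^2 = 64.
s1^2+s2^2 = 16 + 4 = 20.
term1 = 64/80 = 0.8.
term2 = 0.5*ln(20/16.0) = 0.111572.
DB = 0.8 + 0.111572 = 0.9116

0.9116


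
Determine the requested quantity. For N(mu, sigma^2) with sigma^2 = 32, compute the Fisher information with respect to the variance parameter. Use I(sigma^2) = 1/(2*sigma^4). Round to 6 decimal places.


Fisher information for variance: I(sigma^2) = 1/(2*sigma^4).
sigma^2 = 32, so sigma^4 = 1024.
I = 1/(2*1024) = 1/2048 = 0.000488

0.000488


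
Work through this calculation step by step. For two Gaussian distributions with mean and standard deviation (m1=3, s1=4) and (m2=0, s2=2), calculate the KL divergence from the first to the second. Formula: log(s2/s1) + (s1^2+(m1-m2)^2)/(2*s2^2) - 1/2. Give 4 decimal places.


KL divergence between normal distributions:
KL = log(s2/s1) + (s1^2 + (m1-m2)^2)/(2*s2^2) - 1/2.
log(2/4) = -0.693147.
(4^2 + (3-0)^2)/(2*2^2) = (16 + 9)/8 = 3.125.
KL = -0.693147 + 3.125 - 0.5 = 1.9319

1.9319


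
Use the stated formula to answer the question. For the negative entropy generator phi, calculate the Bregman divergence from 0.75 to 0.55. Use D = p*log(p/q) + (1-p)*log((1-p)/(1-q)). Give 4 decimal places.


Bregman divergence with negative entropy generator:
D = p*log(p/q) + (1-p)*log((1-p)/(1-q)).
p = 0.75, q = 0.55.
p*log(p/q) = 0.75*log(0.75/0.55) = 0.232616.
(1-p)*log((1-p)/(1-q)) = 0.25*log(0.25/0.45) = -0.146947.
D = 0.232616 + -0.146947 = 0.0857

0.0857


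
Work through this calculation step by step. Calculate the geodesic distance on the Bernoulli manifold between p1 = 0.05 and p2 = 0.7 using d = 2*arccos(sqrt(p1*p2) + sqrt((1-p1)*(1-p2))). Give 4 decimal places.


Geodesic distance on Bernoulli manifold:
d(p1,p2) = 2*arccos(sqrt(p1*p2) + sqrt((1-p1)*(1-p2))).
sqrt(p1*p2) = sqrt(0.05*0.7) = 0.187083.
sqrt((1-p1)*(1-p2)) = sqrt(0.95*0.3) = 0.533854.
arg = 0.187083 + 0.533854 = 0.720937.
d = 2*arccos(0.720937) = 1.5313

1.5313


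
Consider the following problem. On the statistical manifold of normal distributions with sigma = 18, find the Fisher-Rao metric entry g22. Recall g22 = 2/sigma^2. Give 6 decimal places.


For the 2-parameter normal family, the Fisher metric has:
  g11 = 1/sigma^2, g22 = 2/sigma^2.
sigma = 18, sigma^2 = 324.
g22 = 0.006173

0.006173


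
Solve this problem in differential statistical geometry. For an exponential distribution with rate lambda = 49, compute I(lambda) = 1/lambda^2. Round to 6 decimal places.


Fisher information for exponential: I(lambda) = 1/lambda^2.
lambda = 49, lambda^2 = 2401.
I = 1/2401 = 0.000416

0.000416


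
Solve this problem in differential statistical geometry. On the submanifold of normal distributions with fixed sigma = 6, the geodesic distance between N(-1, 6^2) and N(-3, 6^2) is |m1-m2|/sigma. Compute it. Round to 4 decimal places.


On the fixed-variance normal subfamily, geodesic distance = |m1-m2|/sigma.
|-1 - -3| = 2.
sigma = 6.
d = 2/6 = 0.3333

0.3333


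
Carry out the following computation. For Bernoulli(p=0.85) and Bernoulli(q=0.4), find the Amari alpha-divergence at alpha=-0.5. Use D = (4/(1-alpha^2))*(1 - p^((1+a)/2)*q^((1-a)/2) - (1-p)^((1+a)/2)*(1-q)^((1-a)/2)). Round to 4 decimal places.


Amari alpha-divergence:
D = (4/(1-alpha^2))*(1 - p^((1+a)/2)*q^((1-a)/2) - (1-p)^((1+a)/2)*(1-q)^((1-a)/2)).
alpha = -0.5, p = 0.85, q = 0.4.
e1 = (1+alpha)/2 = 0.25, e2 = (1-alpha)/2 = 0.75.
t1 = p^e1 * q^e2 = 0.85^0.25 * 0.4^0.75 = 0.482947.
t2 = (1-p)^e1 * (1-q)^e2 = 0.15^0.25 * 0.6^0.75 = 0.424264.
4/(1-alpha^2) = 5.333333.
D = 5.333333*(1 - 0.482947 - 0.424264) = 0.4949

0.4949


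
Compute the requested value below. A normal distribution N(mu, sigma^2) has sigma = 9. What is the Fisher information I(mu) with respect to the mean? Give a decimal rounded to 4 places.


The Fisher information for the mean of a normal distribution is I(mu) = 1/sigma^2.
sigma = 9, so sigma^2 = 81.
I(mu) = 1/81 = 0.0123

0.0123


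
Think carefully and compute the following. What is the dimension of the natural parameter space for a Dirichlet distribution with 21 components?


Exponential family dimension calculation:
Dirichlet with 21 components has 21 natural parameters.

21


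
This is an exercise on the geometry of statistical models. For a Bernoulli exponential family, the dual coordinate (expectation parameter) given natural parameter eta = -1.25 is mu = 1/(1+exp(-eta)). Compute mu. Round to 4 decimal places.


Dual coordinate (expectation parameter) for Bernoulli:
mu = 1/(1+exp(-eta)).
eta = -1.25.
exp(-eta) = exp(1.25) = 3.490343.
mu = 1/(1+3.490343) = 0.2227

0.2227


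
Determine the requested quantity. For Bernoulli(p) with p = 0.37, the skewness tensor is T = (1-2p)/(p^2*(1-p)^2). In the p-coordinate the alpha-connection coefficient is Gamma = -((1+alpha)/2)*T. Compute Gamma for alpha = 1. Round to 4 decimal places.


Skewness (Amari-Chentsov) tensor: T = (1-2p)/(p^2*(1-p)^2).
p = 0.37, 1-2p = 0.26, p^2 = 0.1369, (1-p)^2 = 0.3969.
T = 0.26/(0.1369 * 0.3969) = 4.785076.
In the p-coordinate, Gamma^(alpha) = Gamma^(0) - (alpha/2)*T with Gamma^(0) = (1/2)*g'(p) = -T/2,
so Gamma^(alpha) = -((1+alpha)/2)*T.
alpha = 1, -(1+alpha)/2 = -1.0.
Gamma = -1.0 * 4.785076 = -4.7851

-4.7851


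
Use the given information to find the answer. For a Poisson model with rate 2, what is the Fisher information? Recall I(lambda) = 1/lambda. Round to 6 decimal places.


Fisher information for Poisson: I(lambda) = 1/lambda.
lambda = 2.
I(lambda) = 1/2 = 0.500000

0.500000


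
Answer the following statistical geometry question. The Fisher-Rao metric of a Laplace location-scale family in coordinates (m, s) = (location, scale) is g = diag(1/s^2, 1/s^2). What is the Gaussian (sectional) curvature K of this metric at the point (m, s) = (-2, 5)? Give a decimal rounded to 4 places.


The metric has the form g = (A dm^2 + B ds^2)/s^2 with A = 1, B = 1.
Substitute u = sqrt(A/B)*m: g = B*(du^2 + ds^2)/s^2, i.e. B times the
Poincare upper half-plane metric, which has constant Gaussian curvature -1.
Scaling a 2D metric by a constant c divides the Gaussian curvature by c,
so K = -1/B = -1/(1) = -1.0000 everywhere (the point (m, s) = (-2, 5) is irrelevant:
the curvature is constant).
The requested Gaussian curvature is K = -1.0000.

-1.0000


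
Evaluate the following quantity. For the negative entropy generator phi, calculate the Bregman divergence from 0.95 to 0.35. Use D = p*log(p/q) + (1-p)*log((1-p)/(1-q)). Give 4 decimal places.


Bregman divergence with negative entropy generator:
D = p*log(p/q) + (1-p)*log((1-p)/(1-q)).
p = 0.95, q = 0.35.
p*log(p/q) = 0.95*log(0.95/0.35) = 0.948602.
(1-p)*log((1-p)/(1-q)) = 0.05*log(0.05/0.65) = -0.128247.
D = 0.948602 + -0.128247 = 0.8204

0.8204


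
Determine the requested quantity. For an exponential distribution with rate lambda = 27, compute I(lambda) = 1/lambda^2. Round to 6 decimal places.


Fisher information for exponential: I(lambda) = 1/lambda^2.
lambda = 27, lambda^2 = 729.
I = 1/729 = 0.001372

0.001372


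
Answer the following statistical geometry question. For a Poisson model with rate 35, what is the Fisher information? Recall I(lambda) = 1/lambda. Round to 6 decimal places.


Fisher information for Poisson: I(lambda) = 1/lambda.
lambda = 35.
I(lambda) = 1/35 = 0.028571

0.028571


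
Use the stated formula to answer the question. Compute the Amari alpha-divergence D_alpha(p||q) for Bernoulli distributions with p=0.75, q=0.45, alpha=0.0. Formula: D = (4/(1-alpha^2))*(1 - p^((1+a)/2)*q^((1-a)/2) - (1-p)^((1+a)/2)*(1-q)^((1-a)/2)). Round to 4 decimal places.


Amari alpha-divergence:
D = (4/(1-alpha^2))*(1 - p^((1+a)/2)*q^((1-a)/2) - (1-p)^((1+a)/2)*(1-q)^((1-a)/2)).
alpha = 0.0, p = 0.75, q = 0.45.
e1 = (1+alpha)/2 = 0.5, e2 = (1-alpha)/2 = 0.5.
t1 = p^e1 * q^e2 = 0.75^0.5 * 0.45^0.5 = 0.580948.
t2 = (1-p)^e1 * (1-q)^e2 = 0.25^0.5 * 0.55^0.5 = 0.37081.
4/(1-alpha^2) = 4.0.
D = 4.0*(1 - 0.580948 - 0.37081) = 0.1930

0.1930


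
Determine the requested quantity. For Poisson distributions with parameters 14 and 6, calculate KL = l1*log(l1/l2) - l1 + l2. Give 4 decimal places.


KL divergence for Poisson:
KL = l1*log(l1/l2) - l1 + l2.
l1 = 14, l2 = 6.
log(14/6) = 0.847298.
l1*log(l1/l2) = 14 * 0.847298 = 11.86217.
KL = 11.86217 - 14 + 6 = 3.8622

3.8622


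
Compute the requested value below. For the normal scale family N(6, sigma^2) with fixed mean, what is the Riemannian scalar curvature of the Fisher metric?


This family has a single free parameter, so its statistical manifold
is 1-dimensional. The Riemann curvature tensor of any 1-dimensional
Riemannian manifold vanishes identically, so R = 0.

0


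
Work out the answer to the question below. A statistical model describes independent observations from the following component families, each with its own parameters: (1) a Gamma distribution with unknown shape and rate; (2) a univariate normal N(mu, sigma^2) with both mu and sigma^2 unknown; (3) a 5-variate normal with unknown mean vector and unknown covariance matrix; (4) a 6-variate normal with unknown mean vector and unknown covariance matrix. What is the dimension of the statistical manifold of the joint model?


The dimension of a statistical manifold equals the number of free
(independent) real parameters of the model. For a product of independent
blocks the parameter counts add.
- Gamma (shape, rate): 2.
- normal (mu, sigma^2): 2.
- 5-variate normal: 5 (mean) + 5*6/2 = 15 (symmetric covariance) = 20.
- 6-variate normal: 6 (mean) + 6*7/2 = 21 (symmetric covariance) = 27.
Total = 2 + 2 + 20 + 27 = 51.
Dimension = 51

51


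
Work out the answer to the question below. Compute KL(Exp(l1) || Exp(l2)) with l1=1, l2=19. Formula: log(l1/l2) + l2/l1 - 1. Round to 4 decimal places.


KL divergence for exponential family:
KL = log(l1/l2) + l2/l1 - 1.
log(1/19) = -2.944439.
19/1 = 19.0.
KL = -2.944439 + 19.0 - 1 = 15.0556

15.0556


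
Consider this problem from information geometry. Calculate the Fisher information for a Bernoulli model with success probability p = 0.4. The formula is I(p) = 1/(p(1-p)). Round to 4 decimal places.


For Bernoulli(p), Fisher information is I(p) = 1/(p*(1-p)).
p = 0.4, 1-p = 0.6.
p*(1-p) = 0.24.
I(p) = 1/0.24 = 4.1667

4.1667


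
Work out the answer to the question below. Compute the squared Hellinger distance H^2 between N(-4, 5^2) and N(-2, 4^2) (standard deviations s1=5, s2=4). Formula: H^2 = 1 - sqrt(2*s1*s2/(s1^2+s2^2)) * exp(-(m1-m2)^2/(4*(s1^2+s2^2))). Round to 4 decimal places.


Squared Hellinger distance for Gaussians:
H^2 = 1 - sqrt(2*s1*s2/(s1^2+s2^2)) * exp(-(m1-m2)^2/(4*(s1^2+s2^2))).
s1^2 = 25, s2^2 = 16, s1^2+s2^2 = 41.
sqrt(2*5*4/(41)) = 0.98773.
(m1-m2)^2 = (-2)^2 = 4.
exp(-4/(4*41)) = exp(-0.02439) = 0.975905.
H^2 = 1 - 0.98773*0.975905 = 0.0361

0.0361


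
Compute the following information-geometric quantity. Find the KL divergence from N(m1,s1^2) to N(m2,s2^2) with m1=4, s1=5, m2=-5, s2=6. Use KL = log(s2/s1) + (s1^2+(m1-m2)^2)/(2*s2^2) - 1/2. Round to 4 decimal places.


KL divergence between normal distributions:
KL = log(s2/s1) + (s1^2 + (m1-m2)^2)/(2*s2^2) - 1/2.
log(6/5) = 0.182322.
(5^2 + (4--5)^2)/(2*6^2) = (25 + 81)/72 = 1.472222.
KL = 0.182322 + 1.472222 - 0.5 = 1.1545

1.1545


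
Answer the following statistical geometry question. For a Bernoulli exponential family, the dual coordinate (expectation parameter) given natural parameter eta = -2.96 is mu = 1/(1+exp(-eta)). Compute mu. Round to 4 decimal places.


Dual coordinate (expectation parameter) for Bernoulli:
mu = 1/(1+exp(-eta)).
eta = -2.96.
exp(-eta) = exp(2.96) = 19.297972.
mu = 1/(1+19.297972) = 0.0493

0.0493


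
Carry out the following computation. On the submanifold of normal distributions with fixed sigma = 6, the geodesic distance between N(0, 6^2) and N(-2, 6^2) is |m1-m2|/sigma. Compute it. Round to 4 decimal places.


On the fixed-variance normal subfamily, geodesic distance = |m1-m2|/sigma.
|0 - -2| = 2.
sigma = 6.
d = 2/6 = 0.3333

0.3333


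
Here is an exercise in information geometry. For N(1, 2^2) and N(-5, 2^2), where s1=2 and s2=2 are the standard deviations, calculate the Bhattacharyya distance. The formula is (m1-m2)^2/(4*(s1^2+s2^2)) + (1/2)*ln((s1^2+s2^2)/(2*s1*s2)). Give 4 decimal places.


Bhattacharyya distance between two Gaussians:
DB = (m1-m2)^2/(4*(s1^2+s2^2)) + (1/2)*ln((s1^2+s2^2)/(2*s1*s2)).
(m1-m2)^2 = (6)^2 = 36.
s1^2+s2^2 = 4 + 4 = 8.
term1 = 36/32 = 1.125.
term2 = 0.5*ln(8/8.0) = 0.0.
DB = 1.125 + 0.0 = 1.1250

1.1250


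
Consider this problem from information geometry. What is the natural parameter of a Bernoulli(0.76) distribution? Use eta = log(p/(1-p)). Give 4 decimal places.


Natural parameter for Bernoulli: eta = log(p/(1-p)).
p = 0.76, 1-p = 0.24.
p/(1-p) = 3.166667.
eta = log(3.166667) = 1.1527

1.1527


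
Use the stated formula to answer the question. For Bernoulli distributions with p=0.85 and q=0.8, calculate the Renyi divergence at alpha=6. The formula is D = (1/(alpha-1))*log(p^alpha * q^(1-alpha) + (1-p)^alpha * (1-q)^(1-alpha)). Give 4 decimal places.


Renyi divergence of order alpha between Bernoulli distributions:
D = (1/(alpha-1))*log(p^alpha * q^(1-alpha) + (1-p)^alpha * (1-q)^(1-alpha)).
alpha = 6, p = 0.85, q = 0.8.
p^alpha * q^(1-alpha) = 0.85^6 * 0.8^-5 = 1.150969.
(1-p)^alpha * (1-q)^(1-alpha) = 0.15^6 * 0.2^-5 = 0.035596.
sum = 1.150969 + 0.035596 = 1.186565.
D = (1/5)*log(1.186565) = 0.0342

0.0342


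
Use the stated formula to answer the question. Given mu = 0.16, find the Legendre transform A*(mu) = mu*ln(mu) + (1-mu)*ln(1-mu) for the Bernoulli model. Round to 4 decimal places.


Legendre transform for Bernoulli:
A*(mu) = mu*log(mu) + (1-mu)*log(1-mu).
mu = 0.16, 1-mu = 0.84.
mu*log(mu) = 0.16*log(0.16) = -0.293213.
(1-mu)*log(1-mu) = 0.84*log(0.84) = -0.146457.
A* = -0.293213 + -0.146457 = -0.4397

-0.4397


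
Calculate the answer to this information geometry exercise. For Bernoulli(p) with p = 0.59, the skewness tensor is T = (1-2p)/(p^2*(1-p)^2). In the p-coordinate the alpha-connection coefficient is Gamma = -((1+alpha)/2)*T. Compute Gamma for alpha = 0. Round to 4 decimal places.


Skewness (Amari-Chentsov) tensor: T = (1-2p)/(p^2*(1-p)^2).
p = 0.59, 1-2p = -0.18, p^2 = 0.3481, (1-p)^2 = 0.1681.
T = -0.18/(0.3481 * 0.1681) = -3.076102.
In the p-coordinate, Gamma^(alpha) = Gamma^(0) - (alpha/2)*T with Gamma^(0) = (1/2)*g'(p) = -T/2,
so Gamma^(alpha) = -((1+alpha)/2)*T.
alpha = 0, -(1+alpha)/2 = -0.5.
Gamma = -0.5 * -3.076102 = 1.5381

1.5381


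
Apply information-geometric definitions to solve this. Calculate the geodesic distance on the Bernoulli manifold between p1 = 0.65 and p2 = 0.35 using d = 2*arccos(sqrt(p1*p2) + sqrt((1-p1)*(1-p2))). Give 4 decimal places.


Geodesic distance on Bernoulli manifold:
d(p1,p2) = 2*arccos(sqrt(p1*p2) + sqrt((1-p1)*(1-p2))).
sqrt(p1*p2) = sqrt(0.65*0.35) = 0.47697.
sqrt((1-p1)*(1-p2)) = sqrt(0.35*0.65) = 0.47697.
arg = 0.47697 + 0.47697 = 0.953939.
d = 2*arccos(0.953939) = 0.6094

0.6094


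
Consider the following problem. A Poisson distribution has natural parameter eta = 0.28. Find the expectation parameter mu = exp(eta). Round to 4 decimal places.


Expectation parameter for Poisson exponential family:
mu = exp(eta).
eta = 0.28.
mu = exp(0.28) = 1.3231

1.3231


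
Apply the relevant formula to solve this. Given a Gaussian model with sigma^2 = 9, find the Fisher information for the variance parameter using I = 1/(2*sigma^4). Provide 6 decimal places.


Fisher information for variance: I(sigma^2) = 1/(2*sigma^4).
sigma^2 = 9, so sigma^4 = 81.
I = 1/(2*81) = 1/162 = 0.006173

0.006173


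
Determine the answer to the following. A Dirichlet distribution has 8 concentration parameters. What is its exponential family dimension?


Exponential family dimension calculation:
Dirichlet with 8 components has 8 natural parameters.

8


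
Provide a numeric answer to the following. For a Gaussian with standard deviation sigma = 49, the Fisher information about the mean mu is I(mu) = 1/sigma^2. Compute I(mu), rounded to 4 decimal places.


The Fisher information for the mean of a normal distribution is I(mu) = 1/sigma^2.
sigma = 49, so sigma^2 = 2401.
I(mu) = 1/2401 = 0.0004

0.0004


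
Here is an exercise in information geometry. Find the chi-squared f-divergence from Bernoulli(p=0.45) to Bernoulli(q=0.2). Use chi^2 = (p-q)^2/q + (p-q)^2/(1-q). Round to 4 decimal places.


Chi-squared divergence between Bernoulli distributions:
chi^2 = (p-q)^2/q + (p-q)^2/(1-q).
p = 0.45, q = 0.2, p-q = 0.25.
(p-q)^2 = 0.0625.
term1 = 0.0625/0.2 = 0.3125.
term2 = 0.0625/0.8 = 0.078125.
chi^2 = 0.3125 + 0.078125 = 0.3906

0.3906


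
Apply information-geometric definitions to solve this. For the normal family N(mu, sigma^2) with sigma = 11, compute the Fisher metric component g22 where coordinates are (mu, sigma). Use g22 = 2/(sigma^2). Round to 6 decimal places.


For the 2-parameter normal family, the Fisher metric has:
  g11 = 1/sigma^2, g22 = 2/sigma^2.
sigma = 11, sigma^2 = 121.
g22 = 0.016529

0.016529


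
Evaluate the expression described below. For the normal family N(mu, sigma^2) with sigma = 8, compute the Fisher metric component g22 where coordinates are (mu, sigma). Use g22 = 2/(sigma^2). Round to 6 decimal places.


For the 2-parameter normal family, the Fisher metric has:
  g11 = 1/sigma^2, g22 = 2/sigma^2.
sigma = 8, sigma^2 = 64.
g22 = 0.031250

0.031250


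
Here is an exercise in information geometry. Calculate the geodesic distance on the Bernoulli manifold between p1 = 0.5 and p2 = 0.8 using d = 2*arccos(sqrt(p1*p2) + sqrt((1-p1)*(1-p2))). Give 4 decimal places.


Geodesic distance on Bernoulli manifold:
d(p1,p2) = 2*arccos(sqrt(p1*p2) + sqrt((1-p1)*(1-p2))).
sqrt(p1*p2) = sqrt(0.5*0.8) = 0.632456.
sqrt((1-p1)*(1-p2)) = sqrt(0.5*0.2) = 0.316228.
arg = 0.632456 + 0.316228 = 0.948683.
d = 2*arccos(0.948683) = 0.6435

0.6435


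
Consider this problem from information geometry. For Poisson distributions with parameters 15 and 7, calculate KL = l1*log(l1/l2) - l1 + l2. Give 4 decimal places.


KL divergence for Poisson:
KL = l1*log(l1/l2) - l1 + l2.
l1 = 15, l2 = 7.
log(15/7) = 0.76214.
l1*log(l1/l2) = 15 * 0.76214 = 11.432101.
KL = 11.432101 - 15 + 7 = 3.4321

3.4321


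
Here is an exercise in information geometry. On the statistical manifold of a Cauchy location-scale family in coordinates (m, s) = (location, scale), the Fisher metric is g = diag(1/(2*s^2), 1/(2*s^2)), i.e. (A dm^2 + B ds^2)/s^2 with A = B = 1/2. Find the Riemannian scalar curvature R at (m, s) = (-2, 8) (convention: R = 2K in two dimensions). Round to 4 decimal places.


The metric has the form g = (A dm^2 + B ds^2)/s^2 with A = 1/2, B = 1/2.
Substitute u = sqrt(A/B)*m: g = B*(du^2 + ds^2)/s^2, i.e. B times the
Poincare upper half-plane metric, which has constant Gaussian curvature -1.
Scaling a 2D metric by a constant c divides the Gaussian curvature by c,
so K = -1/B = -1/(1/2) = -2.0000 everywhere (the point (m, s) = (-2, 8) is irrelevant:
the curvature is constant).
Scalar curvature in dimension 2: R = 2K = -2/(1/2) = -4.0000.

-4.0000


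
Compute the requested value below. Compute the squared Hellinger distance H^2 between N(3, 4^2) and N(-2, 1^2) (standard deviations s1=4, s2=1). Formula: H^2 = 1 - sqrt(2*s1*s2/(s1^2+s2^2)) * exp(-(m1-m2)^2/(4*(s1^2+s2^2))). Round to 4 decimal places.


Squared Hellinger distance for Gaussians:
H^2 = 1 - sqrt(2*s1*s2/(s1^2+s2^2)) * exp(-(m1-m2)^2/(4*(s1^2+s2^2))).
s1^2 = 16, s2^2 = 1, s1^2+s2^2 = 17.
sqrt(2*4*1/(17)) = 0.685994.
(m1-m2)^2 = (5)^2 = 25.
exp(-25/(4*17)) = exp(-0.367647) = 0.692362.
H^2 = 1 - 0.685994*0.692362 = 0.5250

0.5250


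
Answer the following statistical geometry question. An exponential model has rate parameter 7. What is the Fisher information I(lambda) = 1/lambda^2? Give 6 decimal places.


Fisher information for exponential: I(lambda) = 1/lambda^2.
lambda = 7, lambda^2 = 49.
I = 1/49 = 0.020408

0.020408
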